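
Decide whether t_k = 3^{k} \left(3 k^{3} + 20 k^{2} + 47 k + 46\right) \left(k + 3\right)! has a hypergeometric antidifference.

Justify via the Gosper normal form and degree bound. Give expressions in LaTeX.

Yes. s_k = 3^{k} \left(k^{2} + k + 2\right) \left(k + 3\right)!.

t_(k+1)/t_k = 3*(3*k**4 + 41*k**3 + 212*k**2 + 500*k + 464)/(3*k**3 + 20*k**2 + 47*k + 46).
Take A(k)=3*k + 12, B(k)=1, C(k)=k**3 + 20*k**2/3 + 47*k/3 + 46/3.
Set up (3*k + 12)·f(k+1) − (1)·f(k) − (k**3 + 20*k**2/3 + 47*k/3 + 46/3) = 0.
d = 2 from the (1,0,3) case.
A polynomial solution: f(k) = (k**2 + k + 2)/3.
Certificate R = B(k−1)f/C = (k**2 + k + 2)/(3*k**3 + 20*k**2 + 47*k + 46) gives s_k = 3**k*(k**2 + k + 2)*factorial(k + 3).
Check: Δs_k = 3**k*(3*k**3 + 20*k**2 + 47*k + 46)*factorial(k + 3). ✓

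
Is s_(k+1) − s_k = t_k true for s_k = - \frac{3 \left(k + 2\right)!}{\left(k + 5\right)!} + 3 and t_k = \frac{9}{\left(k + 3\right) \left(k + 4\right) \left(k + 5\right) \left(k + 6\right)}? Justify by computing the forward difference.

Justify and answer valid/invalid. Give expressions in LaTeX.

s_(k+1) = -3*factorial(k + 3)/factorial(k + 6) + 3
s_(k+1) − s_k = 9/((k + 3)*(k + 4)*(k + 5)*(k + 6))
(s_(k+1) − s_k) − t_k = 0

Valid — Δs_k = t_k.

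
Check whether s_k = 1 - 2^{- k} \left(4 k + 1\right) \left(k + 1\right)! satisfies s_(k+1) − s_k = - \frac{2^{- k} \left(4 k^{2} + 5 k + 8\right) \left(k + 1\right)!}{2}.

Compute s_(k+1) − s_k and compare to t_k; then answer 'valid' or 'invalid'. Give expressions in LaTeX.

Valid — Δs_k = t_k.

s_(k+1) = -2**(-k - 1)*(4*k + 5)*factorial(k + 2) + 1
s_(k+1) − s_k = -(4*k**2 + 5*k + 8)*factorial(k + 1)/(2*2**k)
(s_(k+1) − s_k) − t_k = 0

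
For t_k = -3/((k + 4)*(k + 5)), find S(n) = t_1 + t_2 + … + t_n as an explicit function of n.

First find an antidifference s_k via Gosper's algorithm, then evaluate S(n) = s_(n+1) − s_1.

S(n) = -3*n/(5*n + 25)

t_(k+1)/t_k = (k + 4)/(k + 6).
Factor: A=k + 4; B=k + 6; C=1.
Solve (k + 4)·f(k+1) − (k + 5)·f(k) = 1.
Bound: deg f ≤ 1.
A polynomial solution: f(k) = k/4.
Get s_k = R·t_k = -3*k/(4*k + 16) with R(k) = B(k−1)f(k)/C(k) = k*(k + 5)/4.
s_(k+1) − s_k = -3/(k**2 + 9*k + 20) = t_k.
s_(n+1) = 3*(-n - 1)/(4*(n + 5)) and s_(1) = -3/20, so S(n) = -3*n/(5*n + 25).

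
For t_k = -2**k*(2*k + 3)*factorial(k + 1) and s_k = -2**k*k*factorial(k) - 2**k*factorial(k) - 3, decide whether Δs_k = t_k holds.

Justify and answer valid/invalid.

valid; difference matches t_k

s_(k+1) = -2*2**k*k**2*factorial(k) - 6*2**k*k*factorial(k) - 4*2**k*factorial(k) - 3
s_(k+1) − s_k = -2**k*(2*k + 3)*factorial(k + 1)
(s_(k+1) − s_k) − t_k = 0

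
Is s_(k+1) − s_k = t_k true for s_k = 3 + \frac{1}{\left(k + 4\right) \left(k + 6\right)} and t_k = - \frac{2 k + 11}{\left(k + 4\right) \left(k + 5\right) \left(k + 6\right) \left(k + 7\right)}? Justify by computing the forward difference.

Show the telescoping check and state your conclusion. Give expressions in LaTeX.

s_(k+1) = 3 + 1/((k + 5)*(k + 7))
s_(k+1) − s_k = (-2*k - 11)/(k**4 + 22*k**3 + 179*k**2 + 638*k + 840)
(s_(k+1) − s_k) − t_k = 0

valid (s_(k+1) − s_k reduces to t_k)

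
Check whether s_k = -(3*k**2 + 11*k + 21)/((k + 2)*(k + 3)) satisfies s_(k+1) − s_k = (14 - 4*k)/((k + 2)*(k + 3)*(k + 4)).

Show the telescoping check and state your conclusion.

s_(k+1) = (-11*k - 3*(k + 1)**2 - 32)/((k + 3)*(k + 4))
s_(k+1) − s_k = 2*(7 - 2*k)/(k**3 + 9*k**2 + 26*k + 24)
(s_(k+1) − s_k) − t_k = 0

Valid: the claim telescopes to t_k.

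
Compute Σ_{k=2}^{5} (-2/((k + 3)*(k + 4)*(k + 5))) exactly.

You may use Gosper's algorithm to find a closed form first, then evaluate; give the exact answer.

t_(k+1)/t_k = (k + 3)/(k + 6).
Take A(k)=k + 3, B(k)=k + 6, C(k)=1.
Solve (k + 3)·f(k+1) − (k + 5)·f(k) = 1.
deg f ≤ 2 (via 1,1,0).
Solve for f: f(k) = k*(k + 7)/24 (degree 2 ≤ 2).
R(k) = B(k−1)·f(k)/C(k) = k*(k + 5)*(k + 7)/24; s_k = R·t_k = k*(-k - 7)/(12*(k + 3)*(k + 4)).
s_(k+1) − s_k = -2/(k**3 + 12*k**2 + 47*k + 60) = t_k.
Evaluate s at k=6 and k=2: -13/180 and -1/20; difference -1/45.

Σ = -1/45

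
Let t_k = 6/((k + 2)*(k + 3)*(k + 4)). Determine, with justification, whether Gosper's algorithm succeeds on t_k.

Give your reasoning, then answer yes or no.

Yes. s_k = k*(k + 5)/(2*(k + 2)*(k + 3)).

The ratio is (k + 2)/(k + 5).
A = k + 2, B = k + 5, C = 1.
f must satisfy (k + 2)·f(k+1) − (k + 4)·f(k) = 1.
d = 2 from the (1,1,0) case.
Match coefficients ⇒ f(k) = k*(k + 5)/12.
Get s_k = R·t_k = k*(k + 5)/(2*(k + 2)*(k + 3)) with R(k) = B(k−1)f(k)/C(k) = k*(k + 4)*(k + 5)/12.
s_(k+1) − s_k = 6/(k**3 + 9*k**2 + 26*k + 24) = t_k.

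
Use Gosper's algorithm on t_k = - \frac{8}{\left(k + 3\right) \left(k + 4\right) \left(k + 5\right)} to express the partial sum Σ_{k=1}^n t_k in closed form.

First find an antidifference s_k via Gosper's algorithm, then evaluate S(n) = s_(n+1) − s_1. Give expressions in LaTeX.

S(n) = \frac{n \left(- n - 9\right)}{5 \left(n^{2} + 9 n + 20\right)}

r(k) = (k + 3)/(k + 6) after simplifying.
A = k + 3, B = k + 6, C = 1.
Solve (k + 3)·f(k+1) − (k + 5)·f(k) = 1.
d = 2 from the (1,1,0) case.
Coefficient equations give f(k) = k*(k + 7)/24.
Get s_k = R·t_k = k*(-k - 7)/(3*(k + 3)*(k + 4)) with R(k) = B(k−1)f(k)/C(k) = k*(k + 5)*(k + 7)/24.
Check: Δs_k = -8/(k**3 + 12*k**2 + 47*k + 60). ✓
Telescope: S(n) = s_(n+1) − s_(1) = (-n**2 - 9*n - 8)/(3*(n**2 + 9*n + 20)) − (-2/15) = n*(-n - 9)/(5*(n**2 + 9*n + 20)).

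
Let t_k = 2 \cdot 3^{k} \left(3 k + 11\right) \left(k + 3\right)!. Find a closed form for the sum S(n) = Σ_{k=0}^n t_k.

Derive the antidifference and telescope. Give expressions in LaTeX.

S(n) = 6 \cdot 3^{n} \left(n + 4\right)! - 12

t_(k+1)/t_k = 3*(k + 4)*(3*k + 14)/(3*k + 11).
Take A(k)=3*k + 12, B(k)=1, C(k)=k + 11/3.
Set up (3*k + 12)·f(k+1) − (1)·f(k) − (k + 11/3) = 0.
From deg A=1, deg B=0, deg C=1: d=0.
Solving with deg f ≤ 0: f(k) = 1/3.
So s_k = (B(k−1)f/C)·t_k = (1/(3*k + 11))·t_k = 2*3**k*factorial(k + 3).
Δs = 2*3**k*(3*k + 11)*factorial(k + 3), as required.
Σ_(k=0)^n t_k = s_(n+1) − s_(0) = (6*3**n*factorial(n + 4)) − (12), i.e. 6*3**n*factorial(n + 4) - 12.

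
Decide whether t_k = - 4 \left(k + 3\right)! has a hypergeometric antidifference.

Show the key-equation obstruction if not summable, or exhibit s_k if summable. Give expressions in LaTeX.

r(k) = k + 4 after simplifying.
So A=k + 4 and B=1, with C=1.
Key eq: (k + 4)·f(k+1) = (1)·f(k) + (1).
Degrees (1,0,0) ⇒ d ≤ -1.
d = -1 < 0 ⇒ no nonzero polynomial f; not summable.

No — key equation has no polynomial f.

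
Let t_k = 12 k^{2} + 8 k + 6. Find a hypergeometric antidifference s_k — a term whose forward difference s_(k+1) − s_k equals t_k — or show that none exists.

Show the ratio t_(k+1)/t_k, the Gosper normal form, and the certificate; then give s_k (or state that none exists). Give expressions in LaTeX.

Ratio r(k) = (6*k**2 + 16*k + 13)/(6*k**2 + 4*k + 3).
Factor: A=1; B=1; C=k**2 + 2*k/3 + 1/2.
Solve (1)·f(k+1) − (1)·f(k) = k**2 + 2*k/3 + 1/2.
deg f ≤ 3 (via 0,0,2).
Solve for f: f(k) = k*(2*k**2 - k + 2)/6 (degree 3 ≤ 3).
Then R = B(k−1)f/C = k*(2*k**2 - k + 2)/(6*k**2 + 4*k + 3), so s_k = R(k)·t_k = 2*k*(2*k**2 - k + 2).
Δs = 12*k**2 + 8*k + 6, as required.

s_k = 2 k \left(2 k^{2} - k + 2\right)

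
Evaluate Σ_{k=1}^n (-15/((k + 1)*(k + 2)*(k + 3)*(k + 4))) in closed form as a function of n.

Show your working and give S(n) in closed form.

S(n) = 5*n*(-n**2 - 9*n - 26)/(24*(n**3 + 9*n**2 + 26*n + 24))

Step 1: r(k) = (k + 1)/(k + 5).
Gosper form: A/B · C(k+1)/C(k) with A=k + 1, B=k + 5, C=1.
Need (k + 1)·f(k+1) − (k + 4)·f(k) = 1.
From deg A=1, deg B=1, deg C=0: d=3.
Solve for f: f(k) = k*(k**2 + 6*k + 11)/18 (degree 3 ≤ 3).
So s_k = (B(k−1)f/C)·t_k = (k*(k + 4)*(k**2 + 6*k + 11)/18)·t_k = 5*k*(-k**2 - 6*k - 11)/(6*(k + 1)*(k + 2)*(k + 3)).
s_(k+1) − s_k = -15/(k**4 + 10*k**3 + 35*k**2 + 50*k + 24) = t_k.
Evaluate: s_(n+1) = 5*(-n**3 - 9*n**2 - 26*n - 18)/(6*(n**3 + 9*n**2 + 26*n + 24)); subtract s_(1) = -5/8 ⇒ S(n) = 5*n*(-n**2 - 9*n - 26)/(24*(n**3 + 9*n**2 + 26*n + 24)).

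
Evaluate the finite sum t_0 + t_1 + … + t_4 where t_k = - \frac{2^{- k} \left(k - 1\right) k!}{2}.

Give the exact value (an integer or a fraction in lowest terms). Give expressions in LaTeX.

Σ = -11/4

Ratio r(k) = k*(k + 1)/(2*(k - 1)).
Gosper form: A/B · C(k+1)/C(k) with A=k/2 + 1/2, B=1, C=k - 1.
Need (k/2 + 1/2)·f(k+1) − (1)·f(k) = k - 1.
From deg A=1, deg B=0, deg C=1: d=0.
Solve for f: f(k) = 2 (degree 0 ≤ 0).
Then R = B(k−1)f/C = 2/(k - 1), so s_k = R(k)·t_k = -factorial(k)/2**k.
s_(k+1) − s_k = -(k - 1)*factorial(k)/(2*2**k) = t_k.
Sum = s_(5) − s_(0); s_(5) = -15/4, s_(0) = -1 ⇒ -11/4.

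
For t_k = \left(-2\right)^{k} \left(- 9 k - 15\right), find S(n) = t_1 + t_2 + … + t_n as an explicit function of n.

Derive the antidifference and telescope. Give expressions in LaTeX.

S(n) = - 6 \left(-2\right)^{n} n - 12 \left(-2\right)^{n} + 12

t_(k+1)/t_k = 2*(-3*k - 8)/(3*k + 5).
Gosper form: A/B · C(k+1)/C(k) with A=-2, B=1, C=k + 5/3.
f must satisfy (-2)·f(k+1) − (1)·f(k) = k + 5/3.
Degrees (0,0,1) ⇒ d ≤ 1.
A polynomial solution: f(k) = -(k + 1)/3.
R(k) = B(k−1)·f(k)/C(k) = -(k + 1)/(3*k + 5); s_k = R·t_k = 3*(-2)**k*(k + 1).
Check: Δs_k = (-2)**k*(-9*k - 15). ✓
Telescope: S(n) = s_(n+1) − s_(1) = (-2)**(n + 1)*(3*n + 6) − (-12) = -6*(-2)**n*n - 12*(-2)**n + 12.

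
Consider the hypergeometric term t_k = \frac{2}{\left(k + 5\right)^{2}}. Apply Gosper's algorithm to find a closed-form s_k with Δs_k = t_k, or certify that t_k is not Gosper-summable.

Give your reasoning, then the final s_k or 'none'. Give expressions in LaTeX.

not Gosper-summable; s_k does not exist

Ratio r(k) = (k + 5)**2/(k + 6)**2.
Normal form (A,B,C) = (k**2 + 10*k + 25, k**2 + 12*k + 36, 1).
Solve (k**2 + 10*k + 25)·f(k+1) − (k**2 + 10*k + 25)·f(k) = 1.
Bound: deg f ≤ 0.
f = c0 ⇒ A·f(k+1) − B(k−1)·f(k) − C = -1. The system {-1 = 0} is inconsistent; no antidifference.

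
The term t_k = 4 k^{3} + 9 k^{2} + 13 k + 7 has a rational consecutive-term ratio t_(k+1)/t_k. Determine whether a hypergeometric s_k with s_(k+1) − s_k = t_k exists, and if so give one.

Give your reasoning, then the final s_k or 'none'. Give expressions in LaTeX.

s_k = k \left(k^{3} + k^{2} + 3 k + 2\right)

The ratio is (4*k**3 + 21*k**2 + 43*k + 33)/(4*k**3 + 9*k**2 + 13*k + 7).
So A=1 and B=1, with C=k**3 + 9*k**2/4 + 13*k/4 + 7/4.
Need (1)·f(k+1) − (1)·f(k) = k**3 + 9*k**2/4 + 13*k/4 + 7/4.
Bound: deg f ≤ 4.
A polynomial solution: f(k) = k*(k**3 + k**2 + 3*k + 2)/4.
Certificate R = B(k−1)f/C = k*(k**3 + k**2 + 3*k + 2)/(4*k**3 + 9*k**2 + 13*k + 7) gives s_k = k*(k**3 + k**2 + 3*k + 2).
s_(k+1) − s_k = 4*k**3 + 9*k**2 + 13*k + 7 = t_k.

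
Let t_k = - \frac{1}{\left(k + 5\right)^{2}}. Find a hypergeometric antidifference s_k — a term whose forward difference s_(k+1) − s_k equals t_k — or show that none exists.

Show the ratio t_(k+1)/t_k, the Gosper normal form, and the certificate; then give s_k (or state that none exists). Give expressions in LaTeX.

not Gosper-summable; s_k does not exist

r(k) = (k + 5)**2/(k + 6)**2 after simplifying.
A = k**2 + 10*k + 25, B = k**2 + 12*k + 36, C = 1.
Key eq: (k**2 + 10*k + 25)·f(k+1) = (k**2 + 10*k + 25)·f(k) + (1).
From deg A=2, deg B=2, deg C=0: d=0.
f = c0 ⇒ A·f(k+1) − B(k−1)·f(k) − C = -1. The system {-1 = 0} is inconsistent; no antidifference.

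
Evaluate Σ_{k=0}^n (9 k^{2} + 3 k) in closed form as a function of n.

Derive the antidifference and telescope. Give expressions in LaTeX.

S(n) = 3 n \left(n^{2} + 2 n + 1\right)

The ratio is (k + 3*(k + 1)**2 + 1)/(k*(3*k + 1)).
So A=1 and B=1, with C=k**2 + k/3.
Need (1)·f(k+1) − (1)·f(k) = k**2 + k/3.
Bound: deg f ≤ 3.
A polynomial solution: f(k) = k**2*(k - 1)/3.
R(k) = B(k−1)·f(k)/C(k) = k*(k - 1)/(3*k + 1); s_k = R·t_k = 3*k**2*(k - 1).
Verify: 3*k*(3*k + 1) matches t_k.
s_(n+1) = 3*n*(n**2 + 2*n + 1) and s_(0) = 0, so S(n) = 3*n*(n**2 + 2*n + 1).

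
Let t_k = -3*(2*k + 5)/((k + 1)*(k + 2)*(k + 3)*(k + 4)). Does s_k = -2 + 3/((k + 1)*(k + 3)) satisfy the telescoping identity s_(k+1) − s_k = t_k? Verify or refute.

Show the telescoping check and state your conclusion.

Valid: the claim telescopes to t_k.

s_(k+1) = -2 + 3/((k + 2)*(k + 4))
s_(k+1) − s_k = 3*(-2*k - 5)/(k**4 + 10*k**3 + 35*k**2 + 50*k + 24)
(s_(k+1) − s_k) − t_k = 0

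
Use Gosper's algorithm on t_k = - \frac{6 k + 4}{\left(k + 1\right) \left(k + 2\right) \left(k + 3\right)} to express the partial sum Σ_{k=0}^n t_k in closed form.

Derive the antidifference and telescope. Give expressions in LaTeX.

Step 1: r(k) = (k + 1)*(3*k + 5)/((k + 4)*(3*k + 2)).
Factor: A=k + 1; B=k + 4; C=k + 2/3.
Key eq: (k + 1)·f(k+1) = (k + 3)·f(k) + (k + 2/3).
Degrees (1,1,1) ⇒ d ≤ 2.
Solve for f: f(k) = k*(5*k + 3)/12 (degree 2 ≤ 2).
Then R = B(k−1)f/C = k*(k + 3)*(5*k + 3)/(4*(3*k + 2)), so s_k = R(k)·t_k = -k*(5*k + 3)/(2*(k + 1)*(k + 2)).
Check: Δs_k = 2*(-3*k - 2)/(k**3 + 6*k**2 + 11*k + 6). ✓
Σ_(k=0)^n t_k = s_(n+1) − s_(0) = ((-5*n**2 - 13*n - 8)/(2*(n**2 + 5*n + 6))) − (0), i.e. (-5*n**2 - 13*n - 8)/(2*(n**2 + 5*n + 6)).

S(n) = \frac{- 5 n^{2} - 13 n - 8}{2 \left(n^{2} + 5 n + 6\right)}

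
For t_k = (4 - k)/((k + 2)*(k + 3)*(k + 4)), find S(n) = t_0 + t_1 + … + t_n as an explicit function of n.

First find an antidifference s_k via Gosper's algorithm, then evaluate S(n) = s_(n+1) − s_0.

S(n) = (n**2 + 13*n + 12)/(6*(n**2 + 7*n + 12))

Ratio r(k) = (k - 3)*(k + 2)/((k - 4)*(k + 5)).
A = k + 2, B = k + 5, C = k - 4.
f must satisfy (k + 2)·f(k+1) − (k + 4)·f(k) = k - 4.
d = 2 from the (1,1,1) case.
Solve for f: f(k) = -k*(k + 11)/6 (degree 2 ≤ 2).
Then R = B(k−1)f/C = -k*(k + 4)*(k + 11)/(6*(k - 4)), so s_k = R(k)·t_k = k*(k + 11)/(6*(k + 2)*(k + 3)).
Check: Δs_k = (4 - k)/(k**3 + 9*k**2 + 26*k + 24). ✓
s_(n+1) = (n**2 + 13*n + 12)/(6*(n**2 + 7*n + 12)) and s_(0) = 0, so S(n) = (n**2 + 13*n + 12)/(6*(n**2 + 7*n + 12)).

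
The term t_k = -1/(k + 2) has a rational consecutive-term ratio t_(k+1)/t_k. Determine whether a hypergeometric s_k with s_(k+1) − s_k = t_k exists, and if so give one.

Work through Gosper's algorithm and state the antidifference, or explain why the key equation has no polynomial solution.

Compute t_(k+1)/t_k: get (k + 2)/(k + 3).
Gosper form: A/B · C(k+1)/C(k) with A=k + 2, B=k + 3, C=1.
f must satisfy (k + 2)·f(k+1) − (k + 2)·f(k) = 1.
Bound: deg f ≤ 0.
Put f(k) = c0: A·f(k+1) − B(k−1)·f(k) − C = -1; need -1 = 0 — inconsistent ⇒ no f, not summable.

not Gosper-summable; s_k does not exist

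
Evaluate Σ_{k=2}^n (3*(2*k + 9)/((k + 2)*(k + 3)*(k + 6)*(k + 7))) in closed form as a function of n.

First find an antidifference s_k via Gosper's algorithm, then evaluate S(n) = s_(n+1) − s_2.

S(n) = 3*(n**2 + 10*n - 11)/(32*(n**2 + 10*n + 21))

Ratio r(k) = (k + 2)*(k + 6)*(2*k + 11)/((k + 4)*(k + 8)*(2*k + 9)).
Factor: A=k + 2; B=k + 8; C=k**3 + 27*k**2/2 + 121*k/2 + 90.
Key eq: (k + 2)·f(k+1) = (k + 7)·f(k) + (k**3 + 27*k**2/2 + 121*k/2 + 90).
deg f ≤ 5 (via 1,1,3).
Match coefficients ⇒ f(k) = k*(k + 3)*(k + 4)*(k + 5)*(k + 8)/24.
So s_k = (B(k−1)f/C)·t_k = (k*(k + 3)*(k + 7)*(k + 8)/(12*(2*k + 9)))·t_k = k*(k + 8)/(4*(k**2 + 8*k + 12)).
Check: Δs_k = 3*(2*k + 9)/(k**4 + 18*k**3 + 113*k**2 + 288*k + 252). ✓
Evaluate: s_(n+1) = (n**2 + 10*n + 9)/(4*(n**2 + 10*n + 21)); subtract s_(2) = 5/32 ⇒ S(n) = 3*(n**2 + 10*n - 11)/(32*(n**2 + 10*n + 21)).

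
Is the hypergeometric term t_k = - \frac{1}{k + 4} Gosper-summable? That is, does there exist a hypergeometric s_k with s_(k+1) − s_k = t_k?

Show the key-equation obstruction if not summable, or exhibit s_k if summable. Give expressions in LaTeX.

No. Not Gosper-summable.

Ratio r(k) = (k + 4)/(k + 5).
A = k + 4, B = k + 5, C = 1.
Set up (k + 4)·f(k+1) − (k + 4)·f(k) − (1) = 0.
d = 0 from the (1,1,0) case.
Put f(k) = c0: A·f(k+1) − B(k−1)·f(k) − C = -1; need -1 = 0 — inconsistent ⇒ no f, not summable.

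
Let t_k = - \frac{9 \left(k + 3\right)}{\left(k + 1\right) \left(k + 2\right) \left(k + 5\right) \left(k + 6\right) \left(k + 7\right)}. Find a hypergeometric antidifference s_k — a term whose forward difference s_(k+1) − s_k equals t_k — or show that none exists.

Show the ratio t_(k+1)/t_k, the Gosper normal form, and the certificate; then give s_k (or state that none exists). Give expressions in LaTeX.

s_k = \frac{k \left(- k^{2} - 12 k - 41\right)}{10 \left(k^{3} + 12 k^{2} + 41 k + 30\right)}

Compute t_(k+1)/t_k: get (k + 1)*(k + 4)*(k + 5)/((k + 3)**2*(k + 8)).
So A=k + 1 and B=k + 8, with C=k**3 + 10*k**2 + 33*k + 36.
Key eq: (k + 1)·f(k+1) = (k + 7)·f(k) + (k**3 + 10*k**2 + 33*k + 36).
deg f ≤ 6 (via 1,1,3).
Match coefficients ⇒ f(k) = k*(k + 2)*(k + 3)*(k + 4)*(k**2 + 12*k + 41)/90.
Then R = B(k−1)f/C = k*(k + 2)*(k + 7)*(k**2 + 12*k + 41)/(90*(k + 3)), so s_k = R(k)·t_k = k*(-k**2 - 12*k - 41)/(10*(k**3 + 12*k**2 + 41*k + 30)).
Check: Δs_k = 9*(-k - 3)/(k**5 + 21*k**4 + 163*k**3 + 567*k**2 + 844*k + 420). ✓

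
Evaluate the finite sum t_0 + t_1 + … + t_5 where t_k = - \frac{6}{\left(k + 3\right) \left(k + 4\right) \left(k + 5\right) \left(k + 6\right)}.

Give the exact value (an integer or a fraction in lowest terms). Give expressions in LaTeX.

Σ = -31/990

The ratio is (k + 3)/(k + 7).
Gosper form: A/B · C(k+1)/C(k) with A=k + 3, B=k + 7, C=1.
f must satisfy (k + 3)·f(k+1) − (k + 6)·f(k) = 1.
d = 3 from the (1,1,0) case.
A polynomial solution: f(k) = k*(k**2 + 12*k + 47)/180.
So s_k = (B(k−1)f/C)·t_k = (k*(k + 6)*(k**2 + 12*k + 47)/180)·t_k = k*(-k**2 - 12*k - 47)/(30*(k + 3)*(k + 4)*(k + 5)).
Verify: -6/(k**4 + 18*k**3 + 119*k**2 + 342*k + 360) matches t_k.
Evaluate s at k=6 and k=0: -31/990 and 0; difference -31/990.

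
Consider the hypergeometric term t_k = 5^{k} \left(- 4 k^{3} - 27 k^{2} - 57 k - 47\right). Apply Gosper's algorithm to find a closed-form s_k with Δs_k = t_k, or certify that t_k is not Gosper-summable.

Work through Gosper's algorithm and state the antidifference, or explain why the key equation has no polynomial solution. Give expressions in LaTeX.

The ratio is 5*(4*k**3 + 39*k**2 + 123*k + 135)/(4*k**3 + 27*k**2 + 57*k + 47).
Factor: A=5; B=1; C=k**3 + 27*k**2/4 + 57*k/4 + 47/4.
f must satisfy (5)·f(k+1) − (1)·f(k) = k**3 + 27*k**2/4 + 57*k/4 + 47/4.
Degrees (0,0,3) ⇒ d ≤ 3.
Coefficient equations give f(k) = (k**3 + 3*k**2 + 3*k + 3)/4.
R(k) = B(k−1)·f(k)/C(k) = (k**3 + 3*k**2 + 3*k + 3)/(4*k**3 + 27*k**2 + 57*k + 47); s_k = R·t_k = 5**k*(-k**3 - 3*k**2 - 3*k - 3).
Check: Δs_k = 5**k*(-4*k**3 - 27*k**2 - 57*k - 47). ✓

s_k = 5^{k} \left(- k^{3} - 3 k^{2} - 3 k - 3\right)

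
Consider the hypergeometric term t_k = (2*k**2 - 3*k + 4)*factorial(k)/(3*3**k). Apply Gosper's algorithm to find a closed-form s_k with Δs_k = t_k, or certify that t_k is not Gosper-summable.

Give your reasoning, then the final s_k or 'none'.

s_k = (2*k - 1)*factorial(k)/3**k

Ratio r(k) = (k + 1)*(-3*k + 2*(k + 1)**2 + 1)/(3*(2*k**2 - 3*k + 4)).
So A=k/3 + 1/3 and B=1, with C=k**2 - 3*k/2 + 2.
Solve (k/3 + 1/3)·f(k+1) − (1)·f(k) = k**2 - 3*k/2 + 2.
d = 1 from the (1,0,2) case.
Coefficient equations give f(k) = 3*(2*k - 1)/2.
Certificate R = B(k−1)f/C = 3*(2*k - 1)/(2*k**2 - 3*k + 4) gives s_k = (2*k - 1)*factorial(k)/3**k.
Check: Δs_k = (2*k**2 - 3*k + 4)*factorial(k)/(3*3**k). ✓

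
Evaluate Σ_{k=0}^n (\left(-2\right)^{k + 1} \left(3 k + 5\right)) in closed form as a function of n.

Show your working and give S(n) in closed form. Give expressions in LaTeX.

t_(k+1)/t_k = 2*(-3*k - 8)/(3*k + 5).
Take A(k)=-2, B(k)=1, C(k)=k + 5/3.
Solve (-2)·f(k+1) − (1)·f(k) = k + 5/3.
Bound: deg f ≤ 1.
Solve for f: f(k) = -(k + 1)/3 (degree 1 ≤ 1).
Get s_k = R·t_k = 2*(-2)**k*(k + 1) with R(k) = B(k−1)f(k)/C(k) = -(k + 1)/(3*k + 5).
s_(k+1) − s_k = (-2)**(k + 1)*(3*k + 5) = t_k.
s_(n+1) = (-2)**(n + 2)*(-n - 2) and s_(0) = 2, so S(n) = -4*(-2)**n*n - 8*(-2)**n - 2.

S(n) = - 4 \left(-2\right)^{n} n - 8 \left(-2\right)^{n} - 2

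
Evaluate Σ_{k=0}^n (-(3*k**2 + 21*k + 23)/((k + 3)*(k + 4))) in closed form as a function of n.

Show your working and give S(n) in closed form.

t_(k+1)/t_k = (k + 3)*(21*k + 3*(k + 1)**2 + 44)/((k + 5)*(3*k**2 + 21*k + 23)).
A = k + 3, B = k + 5, C = k**2 + 7*k + 23/3.
Solve (k + 3)·f(k+1) − (k + 4)·f(k) = k**2 + 7*k + 23/3.
From deg A=1, deg B=1, deg C=2: d=2.
A polynomial solution: f(k) = k*(9*k + 14)/9.
Get s_k = R·t_k = k*(-9*k - 14)/(3*(k + 3)) with R(k) = B(k−1)f(k)/C(k) = k*(k + 4)*(9*k + 14)/(3*(3*k**2 + 21*k + 23)).
Check: Δs_k = (-3*k**2 - 21*k - 23)/(k**2 + 7*k + 12). ✓
s_(n+1) = (-9*n**2 - 32*n - 23)/(3*(n + 4)) and s_(0) = 0, so S(n) = (-9*n**2 - 32*n - 23)/(3*(n + 4)).

S(n) = (-9*n**2 - 32*n - 23)/(3*(n + 4))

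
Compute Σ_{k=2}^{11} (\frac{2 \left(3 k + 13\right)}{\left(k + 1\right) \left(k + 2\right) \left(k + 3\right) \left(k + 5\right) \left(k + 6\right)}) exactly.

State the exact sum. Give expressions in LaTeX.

Σ = 215/9282

Step 1: r(k) = (k + 1)*(k + 5)*(3*k + 16)/((k + 4)*(k + 7)*(3*k + 13)).
Gosper form: A/B · C(k+1)/C(k) with A=k + 1, B=k + 7, C=k**2 + 25*k/3 + 52/3.
f must satisfy (k + 1)·f(k+1) − (k + 6)·f(k) = k**2 + 25*k/3 + 52/3.
Degrees (1,1,2) ⇒ d ≤ 5.
Solve for f: f(k) = k*(k + 3)*(k + 4)*(k**2 + 8*k + 17)/30 (degree 5 ≤ 5).
R(k) = B(k−1)·f(k)/C(k) = k*(k + 3)*(k + 6)*(k**2 + 8*k + 17)/(10*(3*k + 13)); s_k = R·t_k = k*(k**2 + 8*k + 17)/(5*(k**3 + 8*k**2 + 17*k + 10)).
Δs = 2*(3*k + 13)/(k**5 + 17*k**4 + 107*k**3 + 307*k**2 + 396*k + 180), as required.
Σ_(k=2)^(11) t_k = s_(12) − s_(2) = 1542/7735 − (37/210) = 215/9282.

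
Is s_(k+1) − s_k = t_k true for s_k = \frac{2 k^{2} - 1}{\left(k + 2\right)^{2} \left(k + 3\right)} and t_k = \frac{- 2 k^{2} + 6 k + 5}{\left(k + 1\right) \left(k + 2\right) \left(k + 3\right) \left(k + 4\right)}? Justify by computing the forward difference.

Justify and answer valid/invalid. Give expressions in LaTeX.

Invalid: residual \frac{2 \left(2 k^{3} + 3 k^{2} - 9 k - 7\right)}{k^{6} + 15 k^{5} + 91 k^{4} + 285 k^{3} + 484 k^{2} + 420 k + 144} ≠ 0.

s_(k+1) = (2*(k + 1)**2 - 1)/((k + 3)**2*(k + 4))
s_(k+1) − s_k = (-2*k**3 + 2*k**2 + 27*k + 16)/(k**5 + 14*k**4 + 77*k**3 + 208*k**2 + 276*k + 144)
(s_(k+1) − s_k) − t_k = 2*(2*k**3 + 3*k**2 - 9*k - 7)/(k**6 + 15*k**5 + 91*k**4 + 285*k**3 + 484*k**2 + 420*k + 144)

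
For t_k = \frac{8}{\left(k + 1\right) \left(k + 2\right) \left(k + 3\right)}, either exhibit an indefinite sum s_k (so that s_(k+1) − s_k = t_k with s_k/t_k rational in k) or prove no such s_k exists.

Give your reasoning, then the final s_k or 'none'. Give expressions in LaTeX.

Ratio r(k) = (k + 1)/(k + 4).
Gosper form: A/B · C(k+1)/C(k) with A=k + 1, B=k + 4, C=1.
Set up (k + 1)·f(k+1) − (k + 3)·f(k) − (1) = 0.
d = 2 from the (1,1,0) case.
A polynomial solution: f(k) = k*(k + 3)/4.
R(k) = B(k−1)·f(k)/C(k) = k*(k + 3)**2/4; s_k = R·t_k = 2*k*(k + 3)/((k + 1)*(k + 2)).
Verify: 8/(k**3 + 6*k**2 + 11*k + 6) matches t_k.

s_k = \frac{2 k \left(k + 3\right)}{\left(k + 1\right) \left(k + 2\right)}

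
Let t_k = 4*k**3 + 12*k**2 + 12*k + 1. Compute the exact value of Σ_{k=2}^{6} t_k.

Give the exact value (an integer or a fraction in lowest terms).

Σ = 3085

Ratio r(k) = (4*k**3 + 24*k**2 + 48*k + 29)/(4*k**3 + 12*k**2 + 12*k + 1).
Take A(k)=1, B(k)=1, C(k)=k**3 + 3*k**2 + 3*k + 1/4.
Need (1)·f(k+1) − (1)·f(k) = k**3 + 3*k**2 + 3*k + 1/4.
deg f ≤ 4 (via 0,0,3).
Solve for f: f(k) = k*(k**3 + 2*k**2 + k - 3)/4 (degree 4 ≤ 4).
So s_k = (B(k−1)f/C)·t_k = (k*(k**3 + 2*k**2 + k - 3)/(4*k**3 + 12*k**2 + 12*k + 1))·t_k = k*(k**3 + 2*k**2 + k - 3).
Δs = 4*k**3 + 12*k**2 + 12*k + 1, as required.
Sum = s_(7) − s_(2); s_(7) = 3115, s_(2) = 30 ⇒ 3085.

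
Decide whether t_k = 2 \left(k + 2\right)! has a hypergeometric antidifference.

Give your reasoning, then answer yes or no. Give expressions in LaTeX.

No. Not Gosper-summable.

The ratio is k + 3.
Gosper form: A/B · C(k+1)/C(k) with A=k + 3, B=1, C=1.
Need (k + 3)·f(k+1) − (1)·f(k) = 1.
deg f ≤ -1 (via 1,0,0).
d = -1 < 0 ⇒ no nonzero polynomial f; not summable.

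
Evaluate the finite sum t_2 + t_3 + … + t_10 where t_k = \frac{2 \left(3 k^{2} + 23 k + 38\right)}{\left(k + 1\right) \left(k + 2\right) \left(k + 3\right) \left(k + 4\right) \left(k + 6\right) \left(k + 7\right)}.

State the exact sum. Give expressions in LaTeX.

Step 1: r(k) = (k + 1)*(k + 6)*(23*k + 3*(k + 1)**2 + 61)/((k + 5)*(k + 8)*(3*k**2 + 23*k + 38)).
So A=k + 1 and B=k + 8, with C=k**3 + 38*k**2/3 + 51*k + 190/3.
Solve (k + 1)·f(k+1) − (k + 7)·f(k) = k**3 + 38*k**2/3 + 51*k + 190/3.
Degrees (1,1,3) ⇒ d ≤ 6.
A polynomial solution: f(k) = k*(k + 2)*(k + 4)*(k + 5)*(k**2 + 10*k + 27)/54.
So s_k = (B(k−1)f/C)·t_k = (k*(k + 2)*(k + 4)*(k + 7)*(k**2 + 10*k + 27)/(18*(3*k**2 + 23*k + 38)))·t_k = k*(k**2 + 10*k + 27)/(9*(k**3 + 10*k**2 + 27*k + 18)).
s_(k+1) − s_k = 2*(3*k**2 + 23*k + 38)/(k**6 + 23*k**5 + 207*k**4 + 925*k**3 + 2144*k**2 + 2412*k + 1008) = t_k.
Σ_(k=2)^(10) t_k = s_(11) − s_(2) = 473/4284 − (17/180) = 19/1190.

Σ = 19/1190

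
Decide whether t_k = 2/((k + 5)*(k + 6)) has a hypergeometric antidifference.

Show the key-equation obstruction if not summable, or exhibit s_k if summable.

Yes. s_k = 2*k/(5*(k + 5)).

Compute t_(k+1)/t_k: get (k + 5)/(k + 7).
Take A(k)=k + 5, B(k)=k + 7, C(k)=1.
Key eq: (k + 5)·f(k+1) = (k + 6)·f(k) + (1).
From deg A=1, deg B=1, deg C=0: d=1.
Coefficient equations give f(k) = k/5.
R(k) = B(k−1)·f(k)/C(k) = k*(k + 6)/5; s_k = R·t_k = 2*k/(5*(k + 5)).
Verify: 2/(k**2 + 11*k + 30) matches t_k.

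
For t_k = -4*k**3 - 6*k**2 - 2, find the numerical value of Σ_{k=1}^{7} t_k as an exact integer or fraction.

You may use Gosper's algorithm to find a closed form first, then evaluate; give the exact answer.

Σ = -3990

t_(k+1)/t_k = (2*(k + 1)**3 + 3*(k + 1)**2 + 1)/(2*k**3 + 3*k**2 + 1).
Factor: A=1; B=1; C=k**3 + 3*k**2/2 + 1/2.
Solve (1)·f(k+1) − (1)·f(k) = k**3 + 3*k**2/2 + 1/2.
Bound: deg f ≤ 4.
Solving with deg f ≤ 4: f(k) = k*(k**3 - 2*k + 3)/4.
Then R = B(k−1)f/C = k*(k**3 - 2*k + 3)/(2*(2*k**3 + 3*k**2 + 1)), so s_k = R(k)·t_k = k*(-k**3 + 2*k - 3).
Check: Δs_k = -4*k**3 - 6*k**2 - 2. ✓
Telescoping: Σ = s_(8) − s_(1) = -3992 − (-2) = -3990.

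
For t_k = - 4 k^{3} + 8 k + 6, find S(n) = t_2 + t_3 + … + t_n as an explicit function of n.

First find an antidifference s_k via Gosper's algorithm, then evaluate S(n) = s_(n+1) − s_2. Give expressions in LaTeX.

The ratio is (4*k - 2*(k + 1)**3 + 7)/(-2*k**3 + 4*k + 3).
Factor: A=1; B=1; C=k**3 - 2*k - 3/2.
f must satisfy (1)·f(k+1) − (1)·f(k) = k**3 - 2*k - 3/2.
deg f ≤ 4 (via 0,0,3).
Coefficient equations give f(k) = k*(k**3 - 2*k**2 - 3*k - 2)/4.
So s_k = (B(k−1)f/C)·t_k = (k*(k**3 - 2*k**2 - 3*k - 2)/(2*(2*k**3 - 4*k - 3)))·t_k = k*(-k**3 + 2*k**2 + 3*k + 2).
Check: Δs_k = -4*k**3 + 8*k + 6. ✓
Σ_(k=2)^n t_k = s_(n+1) − s_(2) = (-n**4 - 2*n**3 + 3*n**2 + 10*n + 6) − (16), i.e. -n**4 - 2*n**3 + 3*n**2 + 10*n - 10.

S(n) = - n^{4} - 2 n^{3} + 3 n^{2} + 10 n - 10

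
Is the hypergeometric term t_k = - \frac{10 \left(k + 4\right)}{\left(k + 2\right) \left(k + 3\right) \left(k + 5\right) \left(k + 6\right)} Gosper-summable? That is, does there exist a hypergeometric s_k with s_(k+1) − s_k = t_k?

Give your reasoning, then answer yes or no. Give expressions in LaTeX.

Yes. s_k = \frac{k \left(- k - 7\right)}{2 \left(k^{2} + 7 k + 10\right)}.

Compute t_(k+1)/t_k: get (k + 2)*(k + 5)**2/((k + 4)**2*(k + 7)).
So A=k + 2 and B=k + 7, with C=k**2 + 8*k + 16.
Key eq: (k + 2)·f(k+1) = (k + 6)·f(k) + (k**2 + 8*k + 16).
Bound: deg f ≤ 4.
Solving with deg f ≤ 4: f(k) = k*(k + 3)*(k + 4)*(k + 7)/20.
So s_k = (B(k−1)f/C)·t_k = (k*(k + 3)*(k + 6)*(k + 7)/(20*(k + 4)))·t_k = k*(-k - 7)/(2*(k**2 + 7*k + 10)).
Check: Δs_k = 10*(-k - 4)/(k**4 + 16*k**3 + 91*k**2 + 216*k + 180). ✓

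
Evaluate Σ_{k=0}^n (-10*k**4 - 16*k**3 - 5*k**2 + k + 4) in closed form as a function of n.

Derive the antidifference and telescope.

S(n) = -2*n**5 - 9*n**4 - 13*n**3 - 6*n**2 + 4*n + 4

t_(k+1)/t_k = (10*k**4 + 56*k**3 + 113*k**2 + 97*k + 26)/(10*k**4 + 16*k**3 + 5*k**2 - k - 4).
Normal form (A,B,C) = (1, 1, k**4 + 8*k**3/5 + k**2/2 - k/10 - 2/5).
f must satisfy (1)·f(k+1) − (1)·f(k) = k**4 + 8*k**3/5 + k**2/2 - k/10 - 2/5.
d = 5 from the (0,0,4) case.
A polynomial solution: f(k) = k*(2*k**4 - k**3 - 3*k**2 + k - 3)/10.
So s_k = (B(k−1)f/C)·t_k = (k*(2*k**4 - k**3 - 3*k**2 + k - 3)/(10*k**4 + 16*k**3 + 5*k**2 - k - 4))·t_k = k*(-2*k**4 + k**3 + 3*k**2 - k + 3).
Check: Δs_k = -10*k**4 - 16*k**3 - 5*k**2 + k + 4. ✓
Σ_(k=0)^n t_k = s_(n+1) − s_(0) = (-2*n**5 - 9*n**4 - 13*n**3 - 6*n**2 + 4*n + 4) − (0), i.e. -2*n**5 - 9*n**4 - 13*n**3 - 6*n**2 + 4*n + 4.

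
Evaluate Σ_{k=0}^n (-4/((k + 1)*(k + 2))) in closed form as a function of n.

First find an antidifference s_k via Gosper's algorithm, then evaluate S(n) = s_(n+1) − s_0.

S(n) = 4*(-n - 1)/(n + 2)

Step 1: r(k) = (k + 1)/(k + 3).
Gosper form: A/B · C(k+1)/C(k) with A=k + 1, B=k + 3, C=1.
Set up (k + 1)·f(k+1) − (k + 2)·f(k) − (1) = 0.
d = 1 from the (1,1,0) case.
Solving with deg f ≤ 1: f(k) = k.
Certificate R = B(k−1)f/C = k*(k + 2) gives s_k = -4*k/(k + 1).
s_(k+1) − s_k = -4/(k**2 + 3*k + 2) = t_k.
Evaluate: s_(n+1) = 4*(-n - 1)/(n + 2); subtract s_(0) = 0 ⇒ S(n) = 4*(-n - 1)/(n + 2).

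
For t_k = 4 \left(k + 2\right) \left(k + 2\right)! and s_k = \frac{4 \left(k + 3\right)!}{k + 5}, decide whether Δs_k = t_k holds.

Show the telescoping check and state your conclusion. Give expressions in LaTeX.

Invalid: residual - \frac{8 \left(k^{2} + 7 k + 9\right) \left(k + 2\right)!}{\left(k + 5\right) \left(k + 6\right)} ≠ 0.

s_(k+1) = 4*factorial(k + 4)/(k + 6)
s_(k+1) − s_k = 4*(k**2 + 8*k + 14)*factorial(k + 3)/((k + 5)*(k + 6))
(s_(k+1) − s_k) − t_k = -8*(k**2 + 7*k + 9)*factorial(k + 2)/((k + 5)*(k + 6))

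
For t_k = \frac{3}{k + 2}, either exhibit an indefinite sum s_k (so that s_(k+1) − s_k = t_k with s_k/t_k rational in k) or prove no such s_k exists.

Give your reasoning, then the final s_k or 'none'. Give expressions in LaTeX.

none (Gosper's algorithm certifies no s_k)

t_(k+1)/t_k = (k + 2)/(k + 3).
Normal form (A,B,C) = (k + 2, k + 3, 1).
f must satisfy (k + 2)·f(k+1) − (k + 2)·f(k) = 1.
d = 0 from the (1,1,0) case.
Generic f = c0 gives residual -1; -1 = 0 cannot hold, so t_k is not Gosper-summable.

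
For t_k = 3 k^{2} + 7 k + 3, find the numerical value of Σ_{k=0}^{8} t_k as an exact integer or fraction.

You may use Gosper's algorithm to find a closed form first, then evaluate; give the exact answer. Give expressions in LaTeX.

t_(k+1)/t_k = (3*k**2 + 13*k + 13)/(3*k**2 + 7*k + 3).
A = 1, B = 1, C = k**2 + 7*k/3 + 1.
f must satisfy (1)·f(k+1) − (1)·f(k) = k**2 + 7*k/3 + 1.
Degrees (0,0,2) ⇒ d ≤ 3.
Coefficient equations give f(k) = k**2*(k + 2)/3.
Get s_k = R·t_k = k**2*(k + 2) with R(k) = B(k−1)f(k)/C(k) = k**2*(k + 2)/(3*k**2 + 7*k + 3).
s_(k+1) − s_k = 3*k**2 + 7*k + 3 = t_k.
Evaluate s at k=9 and k=0: 891 and 0; difference 891.

Σ = 891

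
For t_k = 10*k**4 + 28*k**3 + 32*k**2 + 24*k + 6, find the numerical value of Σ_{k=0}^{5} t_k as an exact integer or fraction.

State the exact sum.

Step 1: r(k) = (5*k**4 + 34*k**3 + 88*k**2 + 106*k + 50)/(5*k**4 + 14*k**3 + 16*k**2 + 12*k + 3).
Gosper form: A/B · C(k+1)/C(k) with A=1, B=1, C=k**4 + 14*k**3/5 + 16*k**2/5 + 12*k/5 + 3/5.
Set up (1)·f(k+1) − (1)·f(k) − (k**4 + 14*k**3/5 + 16*k**2/5 + 12*k/5 + 3/5) = 0.
Degrees (0,0,4) ⇒ d ≤ 5.
Match coefficients ⇒ f(k) = k*(2*k**4 + 2*k**3 + 3*k - 1)/10.
Then R = B(k−1)f/C = k*(2*k**4 + 2*k**3 + 3*k - 1)/(2*(5*k**4 + 14*k**3 + 16*k**2 + 12*k + 3)), so s_k = R(k)·t_k = k*(2*k**4 + 2*k**3 + 3*k - 1).
Δs = 10*k**4 + 28*k**3 + 32*k**2 + 24*k + 6, as required.
Evaluate s at k=6 and k=0: 18246 and 0; difference 18246.

Σ = 18246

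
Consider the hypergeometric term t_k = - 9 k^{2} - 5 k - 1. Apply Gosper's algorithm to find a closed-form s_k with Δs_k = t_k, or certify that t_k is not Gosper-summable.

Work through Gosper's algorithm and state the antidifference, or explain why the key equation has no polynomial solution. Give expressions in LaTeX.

s_k = k^{2} \left(2 - 3 k\right)

r(k) = (9*k**2 + 23*k + 15)/(9*k**2 + 5*k + 1) after simplifying.
Take A(k)=1, B(k)=1, C(k)=k**2 + 5*k/9 + 1/9.
Key eq: (1)·f(k+1) = (1)·f(k) + (k**2 + 5*k/9 + 1/9).
From deg A=0, deg B=0, deg C=2: d=3.
Solve for f: f(k) = k**2*(3*k - 2)/9 (degree 3 ≤ 3).
Then R = B(k−1)f/C = k**2*(3*k - 2)/(9*k**2 + 5*k + 1), so s_k = R(k)·t_k = k**2*(2 - 3*k).
Δs = -9*k**2 - 5*k - 1, as required.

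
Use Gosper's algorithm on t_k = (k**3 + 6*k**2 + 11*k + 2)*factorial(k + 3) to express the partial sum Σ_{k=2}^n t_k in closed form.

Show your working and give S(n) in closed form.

S(n) = n**2*factorial(n + 4) + 3*n*factorial(n + 4) - 480

Compute t_(k+1)/t_k: get (k**4 + 13*k**3 + 62*k**2 + 124*k + 80)/(k**3 + 6*k**2 + 11*k + 2).
So A=k + 4 and B=1, with C=k**3 + 6*k**2 + 11*k + 2.
Set up (k + 4)·f(k+1) − (1)·f(k) − (k**3 + 6*k**2 + 11*k + 2) = 0.
deg f ≤ 2 (via 1,0,3).
Solve for f: f(k) = (k - 1)*(k + 2) (degree 2 ≤ 2).
Then R = B(k−1)f/C = (k - 1)*(k + 2)/(k**3 + 6*k**2 + 11*k + 2), so s_k = R(k)·t_k = (k - 1)*(k + 2)*factorial(k + 3).
s_(k+1) − s_k = (k**3 + 6*k**2 + 11*k + 2)*factorial(k + 3) = t_k.
Telescope: S(n) = s_(n+1) − s_(2) = n*(n + 3)*factorial(n + 4) − (480) = n**2*factorial(n + 4) + 3*n*factorial(n + 4) - 480.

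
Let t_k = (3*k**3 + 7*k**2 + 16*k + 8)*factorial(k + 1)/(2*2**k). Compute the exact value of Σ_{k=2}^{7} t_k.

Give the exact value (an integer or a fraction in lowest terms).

Σ = 283479

The ratio is (3*k**4 + 22*k**3 + 71*k**2 + 112*k + 68)/(2*(3*k**3 + 7*k**2 + 16*k + 8)).
Normal form (A,B,C) = (k/2 + 1, 1, k**3 + 7*k**2/3 + 16*k/3 + 8/3).
Need (k/2 + 1)·f(k+1) − (1)·f(k) = k**3 + 7*k**2/3 + 16*k/3 + 8/3.
d = 2 from the (1,0,3) case.
Solve for f: f(k) = 2*k*(3*k + 1)/3 (degree 2 ≤ 2).
Then R = B(k−1)f/C = 2*k*(3*k + 1)/(3*k**3 + 7*k**2 + 16*k + 8), so s_k = R(k)·t_k = k*(3*k + 1)*factorial(k + 1)/2**k.
s_(k+1) − s_k = (3*k**3 + 7*k**2 + 16*k + 8)*factorial(k + 1)/(2*2**k) = t_k.
Sum = s_(8) − s_(2); s_(8) = 283500, s_(2) = 21 ⇒ 283479.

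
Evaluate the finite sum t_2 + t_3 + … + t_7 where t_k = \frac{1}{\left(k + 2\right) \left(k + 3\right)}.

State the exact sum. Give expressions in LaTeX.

Σ = 3/20

r(k) = (k + 2)/(k + 4) after simplifying.
So A=k + 2 and B=k + 4, with C=1.
Solve (k + 2)·f(k+1) − (k + 3)·f(k) = 1.
d = 1 from the (1,1,0) case.
Solve for f: f(k) = k/2 (degree 1 ≤ 1).
Certificate R = B(k−1)f/C = k*(k + 3)/2 gives s_k = k/(2*(k + 2)).
Verify: 1/(k**2 + 5*k + 6) matches t_k.
Sum = s_(8) − s_(2); s_(8) = 2/5, s_(2) = 1/4 ⇒ 3/20.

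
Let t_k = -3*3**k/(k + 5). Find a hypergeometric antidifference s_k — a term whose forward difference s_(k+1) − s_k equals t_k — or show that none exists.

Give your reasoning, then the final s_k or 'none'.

no hypergeometric antidifference exists

Compute t_(k+1)/t_k: get 3*(k + 5)/(k + 6).
Gosper form: A/B · C(k+1)/C(k) with A=3*k + 15, B=k + 6, C=1.
Solve (3*k + 15)·f(k+1) − (k + 5)·f(k) = 1.
Degrees (1,1,0) ⇒ d ≤ -1.
d = -1 < 0 ⇒ no nonzero polynomial f; not summable.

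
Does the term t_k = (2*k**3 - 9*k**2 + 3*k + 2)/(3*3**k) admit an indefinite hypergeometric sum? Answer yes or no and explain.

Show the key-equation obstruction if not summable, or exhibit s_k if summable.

r(k) = (2*k**3 - 3*k**2 - 9*k - 2)/(3*(2*k**3 - 9*k**2 + 3*k + 2)) after simplifying.
Gosper form: A/B · C(k+1)/C(k) with A=1/3, B=1, C=k**3 - 9*k**2/2 + 3*k/2 + 1.
Need (1/3)·f(k+1) − (1)·f(k) = k**3 - 9*k**2/2 + 3*k/2 + 1.
deg f ≤ 3 (via 0,0,3).
Match coefficients ⇒ f(k) = -3*k**2*(k - 3)/2.
Get s_k = R·t_k = k**2*(3 - k)/3**k with R(k) = B(k−1)f(k)/C(k) = -3*k**2*(k - 3)/(2*k**3 - 9*k**2 + 3*k + 2).
Check: Δs_k = (2*k**3 - 9*k**2 + 3*k + 2)/(3*3**k). ✓

Yes. s_k = k**2*(3 - k)/3**k.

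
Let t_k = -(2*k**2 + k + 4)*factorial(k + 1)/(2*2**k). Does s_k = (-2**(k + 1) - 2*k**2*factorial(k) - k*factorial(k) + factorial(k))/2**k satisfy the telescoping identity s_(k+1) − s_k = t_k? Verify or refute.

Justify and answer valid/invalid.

Valid — Δs_k = t_k.

s_(k+1) = -(4*2**k + 2*k**3*factorial(k) + 7*k**2*factorial(k) + 7*k*factorial(k) + 2*factorial(k))/(2*2**k)
s_(k+1) − s_k = -(2*k**2 + k + 4)*factorial(k + 1)/(2*2**k)
(s_(k+1) − s_k) − t_k = 0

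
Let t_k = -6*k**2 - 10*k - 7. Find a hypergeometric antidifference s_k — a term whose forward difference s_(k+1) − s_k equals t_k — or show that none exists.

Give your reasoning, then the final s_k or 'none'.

s_k = k*(-2*k**2 - 2*k - 3)

The ratio is (6*k**2 + 22*k + 23)/(6*k**2 + 10*k + 7).
A = 1, B = 1, C = k**2 + 5*k/3 + 7/6.
Solve (1)·f(k+1) − (1)·f(k) = k**2 + 5*k/3 + 7/6.
From deg A=0, deg B=0, deg C=2: d=3.
Solving with deg f ≤ 3: f(k) = k*(2*k**2 + 2*k + 3)/6.
Then R = B(k−1)f/C = k*(2*k**2 + 2*k + 3)/(6*k**2 + 10*k + 7), so s_k = R(k)·t_k = k*(-2*k**2 - 2*k - 3).
Check: Δs_k = -6*k**2 - 10*k - 7. ✓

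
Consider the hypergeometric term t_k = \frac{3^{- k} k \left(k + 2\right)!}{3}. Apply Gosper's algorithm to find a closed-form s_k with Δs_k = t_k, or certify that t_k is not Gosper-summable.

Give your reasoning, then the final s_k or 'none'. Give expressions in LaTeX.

Compute t_(k+1)/t_k: get (k + 1)*(k + 3)/(3*k).
So A=k/3 + 1 and B=1, with C=k.
Set up (k/3 + 1)·f(k+1) − (1)·f(k) − (k) = 0.
Degrees (1,0,1) ⇒ d ≤ 0.
Solving with deg f ≤ 0: f(k) = 3.
Get s_k = R·t_k = factorial(k + 2)/3**k with R(k) = B(k−1)f(k)/C(k) = 3/k.
Check: Δs_k = k*factorial(k + 2)/(3*3**k). ✓

s_k = 3^{- k} \left(k + 2\right)!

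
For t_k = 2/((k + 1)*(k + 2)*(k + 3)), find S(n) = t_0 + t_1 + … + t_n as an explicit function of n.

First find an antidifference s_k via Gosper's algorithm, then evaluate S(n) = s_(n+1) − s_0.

S(n) = (n**2 + 5*n + 4)/(2*(n**2 + 5*n + 6))

t_(k+1)/t_k = (k + 1)/(k + 4).
Gosper form: A/B · C(k+1)/C(k) with A=k + 1, B=k + 4, C=1.
Key eq: (k + 1)·f(k+1) = (k + 3)·f(k) + (1).
d = 2 from the (1,1,0) case.
Coefficient equations give f(k) = k*(k + 3)/4.
Get s_k = R·t_k = k*(k + 3)/(2*(k + 1)*(k + 2)) with R(k) = B(k−1)f(k)/C(k) = k*(k + 3)**2/4.
Verify: 2/(k**3 + 6*k**2 + 11*k + 6) matches t_k.
s_(n+1) = (n**2 + 5*n + 4)/(2*(n**2 + 5*n + 6)) and s_(0) = 0, so S(n) = (n**2 + 5*n + 4)/(2*(n**2 + 5*n + 6)).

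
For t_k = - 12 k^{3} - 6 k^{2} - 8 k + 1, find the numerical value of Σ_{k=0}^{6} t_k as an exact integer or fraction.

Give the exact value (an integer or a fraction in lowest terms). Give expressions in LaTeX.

Σ = -5999

Ratio r(k) = (12*k**3 + 42*k**2 + 56*k + 25)/(12*k**3 + 6*k**2 + 8*k - 1).
A = 1, B = 1, C = k**3 + k**2/2 + 2*k/3 - 1/12.
Set up (1)·f(k+1) − (1)·f(k) − (k**3 + k**2/2 + 2*k/3 - 1/12) = 0.
From deg A=0, deg B=0, deg C=3: d=4.
A polynomial solution: f(k) = k*(3*k**3 - 4*k**2 + 4*k - 4)/12.
Then R = B(k−1)f/C = k*(3*k**3 - 4*k**2 + 4*k - 4)/(12*k**3 + 6*k**2 + 8*k - 1), so s_k = R(k)·t_k = k*(-3*k**3 + 4*k**2 - 4*k + 4).
Verify: -12*k**3 - 6*k**2 - 8*k + 1 matches t_k.
Sum = s_(7) − s_(0); s_(7) = -5999, s_(0) = 0 ⇒ -5999.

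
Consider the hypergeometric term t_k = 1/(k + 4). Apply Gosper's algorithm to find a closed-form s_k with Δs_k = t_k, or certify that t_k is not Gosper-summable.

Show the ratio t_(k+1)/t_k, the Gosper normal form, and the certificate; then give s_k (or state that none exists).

not Gosper-summable; s_k does not exist

Ratio r(k) = (k + 4)/(k + 5).
Factor: A=k + 4; B=k + 5; C=1.
Set up (k + 4)·f(k+1) − (k + 4)·f(k) − (1) = 0.
deg f ≤ 0 (via 1,1,0).
Put f(k) = c0: A·f(k+1) − B(k−1)·f(k) − C = -1; need -1 = 0 — inconsistent ⇒ no f, not summable.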